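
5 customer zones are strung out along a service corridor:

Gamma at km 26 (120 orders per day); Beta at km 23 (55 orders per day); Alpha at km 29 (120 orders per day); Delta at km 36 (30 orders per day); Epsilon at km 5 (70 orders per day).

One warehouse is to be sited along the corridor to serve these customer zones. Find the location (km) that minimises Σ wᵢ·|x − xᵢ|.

For a sum of weighted absolute distances on a line, the optimum is the weighted median (not the mean). Total weight W = 395; half-weight = 197.5.
Sort by position and accumulate weight:
  km 5 (Epsilon, w=70) → cum 70
  km 23 (Beta, w=55) → cum 125
  km 26 (Gamma, w=120) → cum 245  ≥ 197.5 → median here
  km 29 (Alpha, w=120) → cum 365
  km 36 (Delta, w=30) → cum 395
Optimal location: km 26.

x = 26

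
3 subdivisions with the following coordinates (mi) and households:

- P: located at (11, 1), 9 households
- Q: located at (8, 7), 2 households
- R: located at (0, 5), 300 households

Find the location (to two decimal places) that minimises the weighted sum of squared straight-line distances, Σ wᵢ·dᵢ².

(0.37, 4.90)

The minimiser of Σwᵢ‖p−pᵢ‖² is the weighted centroid p* = (Σwᵢpᵢ)/(Σwᵢ).
Σwᵢ = 311.
Σwᵢxᵢ = 9·11 + 2·8 + 300·0 = 115.
Σwᵢyᵢ = 9·1 + 2·7 + 300·5 = 1523.
x* = 115/311 = 0.37, y* = 1523/311 = 4.90.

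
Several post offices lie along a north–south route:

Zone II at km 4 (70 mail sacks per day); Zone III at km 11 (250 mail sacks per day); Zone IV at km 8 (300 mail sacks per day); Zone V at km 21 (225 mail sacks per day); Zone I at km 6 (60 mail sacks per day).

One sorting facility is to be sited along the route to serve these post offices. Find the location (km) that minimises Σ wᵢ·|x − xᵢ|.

For a sum of weighted absolute distances on a line, the optimum is the weighted median (not the mean). Total weight W = 905; half-weight = 452.5.
Sort by position and accumulate weight:
  km 4 (Zone II, w=70) → cum 70
  km 6 (Zone I, w=60) → cum 130
  km 8 (Zone IV, w=300) → cum 430
  km 11 (Zone III, w=250) → cum 680  ≥ 452.5 → median here
  km 21 (Zone V, w=225) → cum 905
Optimal location: km 11.

x = 11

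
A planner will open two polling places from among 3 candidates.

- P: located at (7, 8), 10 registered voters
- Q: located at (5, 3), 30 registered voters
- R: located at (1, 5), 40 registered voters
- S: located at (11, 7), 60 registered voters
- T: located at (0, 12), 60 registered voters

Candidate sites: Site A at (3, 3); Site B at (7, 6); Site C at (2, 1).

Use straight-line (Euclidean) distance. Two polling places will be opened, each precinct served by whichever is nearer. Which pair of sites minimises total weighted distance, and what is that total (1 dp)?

Evaluate every pair (each demand assigned to the nearer of the two):
  {Site A, Site B}: total = 993.7
  {Site B, Site C}: total = 1093.6
  {Site A, Site C}: total = 1343.0
Best pair: {Site A, Site B} with total 993.7.

{Site A, Site B}, total 993.7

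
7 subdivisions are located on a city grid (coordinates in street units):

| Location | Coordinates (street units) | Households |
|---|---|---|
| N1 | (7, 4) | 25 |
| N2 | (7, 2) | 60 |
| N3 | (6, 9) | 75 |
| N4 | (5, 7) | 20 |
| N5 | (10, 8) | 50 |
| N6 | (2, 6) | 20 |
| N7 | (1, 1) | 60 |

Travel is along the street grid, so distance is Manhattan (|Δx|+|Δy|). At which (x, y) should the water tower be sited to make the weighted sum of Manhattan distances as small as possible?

Manhattan distance separates: Σwᵢ(|x−xᵢ|+|y−yᵢ|) = Σwᵢ|x−xᵢ| + Σwᵢ|y−yᵢ|, so x and y are optimised independently as 1-D weighted medians.
Total weight W = 310; half = 155.
x-coordinate, sorted with cumulative weight:
  x=1 (N7, w=60) cum 60
  x=2 (N6, w=20) cum 80
  x=5 (N4, w=20) cum 100
  x=6 (N3, w=75) cum 175  ← median
  x=7 (N1, w=25) cum 200
  x=7 (N2, w=60) cum 260
  x=10 (N5, w=50) cum 310
⇒ x* = 6
y-coordinate, sorted with cumulative weight:
  y=1 (N7, w=60) cum 60
  y=2 (N2, w=60) cum 120
  y=4 (N1, w=25) cum 145
  y=6 (N6, w=20) cum 165  ← median
  y=7 (N4, w=20) cum 185
  y=8 (N5, w=50) cum 235
  y=9 (N3, w=75) cum 310
⇒ y* = 6

(6, 6)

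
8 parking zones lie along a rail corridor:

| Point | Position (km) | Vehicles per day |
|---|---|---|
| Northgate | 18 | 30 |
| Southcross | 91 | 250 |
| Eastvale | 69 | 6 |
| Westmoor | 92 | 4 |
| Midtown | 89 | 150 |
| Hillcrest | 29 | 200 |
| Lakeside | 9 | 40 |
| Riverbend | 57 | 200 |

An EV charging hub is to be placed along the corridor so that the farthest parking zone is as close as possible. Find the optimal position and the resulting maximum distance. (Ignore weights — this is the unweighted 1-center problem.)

The 1-center on a line is the midpoint of the two extreme points: leftmost at 9, rightmost at 92.
Optimal location = (9 + 92)/2 = 50.5; maximum distance = (92 − 9)/2 = 41.5.

location 50.5, max distance 41.5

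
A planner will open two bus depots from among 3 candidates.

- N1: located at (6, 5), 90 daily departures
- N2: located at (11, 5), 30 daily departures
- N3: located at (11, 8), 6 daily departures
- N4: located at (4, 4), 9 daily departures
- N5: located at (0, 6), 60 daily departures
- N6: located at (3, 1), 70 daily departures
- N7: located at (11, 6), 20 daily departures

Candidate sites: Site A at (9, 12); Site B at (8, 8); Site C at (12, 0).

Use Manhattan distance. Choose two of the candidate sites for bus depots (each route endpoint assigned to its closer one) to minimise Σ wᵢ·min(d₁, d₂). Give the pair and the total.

Evaluate every pair (each demand assigned to the nearer of the two):
  {Site B, Site C}: total = 2120
  {Site A, Site B}: total = 2260
  {Site A, Site C}: total = 2964
Best pair: {Site B, Site C} with total 2120.

{Site B, Site C}, total 2120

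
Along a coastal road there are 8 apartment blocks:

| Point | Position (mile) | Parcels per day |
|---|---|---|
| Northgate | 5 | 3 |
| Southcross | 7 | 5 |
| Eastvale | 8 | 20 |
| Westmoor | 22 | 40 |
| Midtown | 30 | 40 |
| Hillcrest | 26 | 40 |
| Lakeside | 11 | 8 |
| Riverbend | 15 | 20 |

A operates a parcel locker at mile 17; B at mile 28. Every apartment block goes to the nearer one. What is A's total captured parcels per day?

96

The indifferent point is the midpoint (17+28)/2 = 22.5; apartment blocks left of it (closer to A at 17) go to A, those right go to B.
  Northgate at 5 (w=3) → A
  Southcross at 7 (w=5) → A
  Eastvale at 8 (w=20) → A
  Lakeside at 11 (w=8) → A
  Riverbend at 15 (w=20) → A
  Westmoor at 22 (w=40) → A
  Hillcrest at 26 (w=40) → B
  Midtown at 30 (w=40) → B
A captures 96; B captures 80.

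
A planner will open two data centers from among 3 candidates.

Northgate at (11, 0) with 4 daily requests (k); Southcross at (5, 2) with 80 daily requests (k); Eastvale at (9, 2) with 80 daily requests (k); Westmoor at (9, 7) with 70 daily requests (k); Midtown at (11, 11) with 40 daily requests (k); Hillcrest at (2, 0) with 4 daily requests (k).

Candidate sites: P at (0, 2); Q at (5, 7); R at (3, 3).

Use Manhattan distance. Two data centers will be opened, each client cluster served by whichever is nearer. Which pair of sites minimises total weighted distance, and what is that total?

{Q, R}, total 1540

Evaluate every pair (each demand assigned to the nearer of the two):
  {Q, R}: total = 1540
  {P, Q}: total = 1868
  {P, R}: total = 2200
Best pair: {Q, R} with total 1540.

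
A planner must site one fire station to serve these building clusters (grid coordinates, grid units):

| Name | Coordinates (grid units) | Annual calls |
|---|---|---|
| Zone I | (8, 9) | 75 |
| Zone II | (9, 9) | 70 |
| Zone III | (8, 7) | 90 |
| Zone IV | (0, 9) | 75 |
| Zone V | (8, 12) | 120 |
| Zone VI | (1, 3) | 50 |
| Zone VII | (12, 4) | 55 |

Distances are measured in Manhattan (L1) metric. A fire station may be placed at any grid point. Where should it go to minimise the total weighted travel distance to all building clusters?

Manhattan distance separates: Σwᵢ(|x−xᵢ|+|y−yᵢ|) = Σwᵢ|x−xᵢ| + Σwᵢ|y−yᵢ|, so x and y are optimised independently as 1-D weighted medians.
Total weight W = 535; half = 267.5.
x-coordinate, sorted with cumulative weight:
  x=0 (Zone IV, w=75) cum 75
  x=1 (Zone VI, w=50) cum 125
  x=8 (Zone I, w=75) cum 200
  x=8 (Zone III, w=90) cum 290  ← median
  x=8 (Zone V, w=120) cum 410
  x=9 (Zone II, w=70) cum 480
  x=12 (Zone VII, w=55) cum 535
⇒ x* = 8
y-coordinate, sorted with cumulative weight:
  y=3 (Zone VI, w=50) cum 50
  y=4 (Zone VII, w=55) cum 105
  y=7 (Zone III, w=90) cum 195
  y=9 (Zone I, w=75) cum 270  ← median
  y=9 (Zone II, w=70) cum 340
  y=9 (Zone IV, w=75) cum 415
  y=12 (Zone V, w=120) cum 535
⇒ y* = 9

(8, 9)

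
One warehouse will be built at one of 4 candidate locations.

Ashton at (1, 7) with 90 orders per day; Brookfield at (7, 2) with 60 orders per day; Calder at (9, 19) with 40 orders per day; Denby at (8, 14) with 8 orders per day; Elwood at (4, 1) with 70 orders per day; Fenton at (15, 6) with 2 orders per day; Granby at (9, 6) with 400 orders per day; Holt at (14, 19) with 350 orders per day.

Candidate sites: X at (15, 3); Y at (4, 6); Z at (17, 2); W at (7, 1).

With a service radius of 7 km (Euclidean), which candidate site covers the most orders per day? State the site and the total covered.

Coverage radius r = 7 km; a point is covered iff (Δx)²+(Δy)² ≤ 7² = 49.
  X (15, 3): covers {Fenton, Granby} → 402
  Y (4, 6): covers {Ashton, Brookfield, Elwood, Granby} → 620
  Z (17, 2): covers {Fenton} → 2
  W (7, 1): covers {Brookfield, Elwood, Granby} → 530
Maximum coverage at Y: 620 orders per day.

Y, covering 620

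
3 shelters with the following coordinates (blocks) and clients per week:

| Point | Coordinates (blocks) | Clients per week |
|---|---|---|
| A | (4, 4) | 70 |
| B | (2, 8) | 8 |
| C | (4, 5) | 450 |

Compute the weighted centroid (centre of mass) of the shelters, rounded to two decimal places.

The minimiser of Σwᵢ‖p−pᵢ‖² is the weighted centroid p* = (Σwᵢpᵢ)/(Σwᵢ).
Σwᵢ = 528.
Σwᵢxᵢ = 70·4 + 8·2 + 450·4 = 2096.
Σwᵢyᵢ = 70·4 + 8·8 + 450·5 = 2594.
x* = 2096/528 = 3.97, y* = 2594/528 = 4.91.

(3.97, 4.91)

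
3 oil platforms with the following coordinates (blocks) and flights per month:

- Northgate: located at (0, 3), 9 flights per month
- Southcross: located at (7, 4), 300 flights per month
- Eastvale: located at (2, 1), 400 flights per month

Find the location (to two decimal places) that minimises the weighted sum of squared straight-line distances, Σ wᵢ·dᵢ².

(4.09, 2.29)

The minimiser of Σwᵢ‖p−pᵢ‖² is the weighted centroid p* = (Σwᵢpᵢ)/(Σwᵢ).
Σwᵢ = 709.
Σwᵢxᵢ = 9·0 + 300·7 + 400·2 = 2900.
Σwᵢyᵢ = 9·3 + 300·4 + 400·1 = 1627.
x* = 2900/709 = 4.09, y* = 1627/709 = 2.29.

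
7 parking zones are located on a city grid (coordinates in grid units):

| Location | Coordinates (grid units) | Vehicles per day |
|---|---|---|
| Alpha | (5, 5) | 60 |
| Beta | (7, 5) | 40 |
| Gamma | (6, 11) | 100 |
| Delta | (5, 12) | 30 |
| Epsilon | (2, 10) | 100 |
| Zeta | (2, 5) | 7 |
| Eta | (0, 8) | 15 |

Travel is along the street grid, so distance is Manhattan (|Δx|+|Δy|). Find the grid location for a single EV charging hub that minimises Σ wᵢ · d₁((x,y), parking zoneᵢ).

Manhattan distance separates: Σwᵢ(|x−xᵢ|+|y−yᵢ|) = Σwᵢ|x−xᵢ| + Σwᵢ|y−yᵢ|, so x and y are optimised independently as 1-D weighted medians.
Total weight W = 352; half = 176.
x-coordinate, sorted with cumulative weight:
  x=0 (Eta, w=15) cum 15
  x=2 (Epsilon, w=100) cum 115
  x=2 (Zeta, w=7) cum 122
  x=5 (Alpha, w=60) cum 182  ← median
  x=5 (Delta, w=30) cum 212
  x=6 (Gamma, w=100) cum 312
  x=7 (Beta, w=40) cum 352
⇒ x* = 5
y-coordinate, sorted with cumulative weight:
  y=5 (Alpha, w=60) cum 60
  y=5 (Beta, w=40) cum 100
  y=5 (Zeta, w=7) cum 107
  y=8 (Eta, w=15) cum 122
  y=10 (Epsilon, w=100) cum 222  ← median
  y=11 (Gamma, w=100) cum 322
  y=12 (Delta, w=30) cum 352
⇒ y* = 10

(5, 10)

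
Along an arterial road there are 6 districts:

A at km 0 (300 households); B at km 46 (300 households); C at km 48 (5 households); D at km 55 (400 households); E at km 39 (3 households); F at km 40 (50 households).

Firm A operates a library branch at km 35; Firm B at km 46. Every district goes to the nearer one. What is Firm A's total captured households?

353

The indifferent point is the midpoint (35+46)/2 = 40.5; districts left of it (closer to Firm A at 35) go to Firm A, those right go to Firm B.
  A at 0 (w=300) → Firm A
  E at 39 (w=3) → Firm A
  F at 40 (w=50) → Firm A
  B at 46 (w=300) → Firm B
  C at 48 (w=5) → Firm B
  D at 55 (w=400) → Firm B
Firm A captures 353; Firm B captures 705.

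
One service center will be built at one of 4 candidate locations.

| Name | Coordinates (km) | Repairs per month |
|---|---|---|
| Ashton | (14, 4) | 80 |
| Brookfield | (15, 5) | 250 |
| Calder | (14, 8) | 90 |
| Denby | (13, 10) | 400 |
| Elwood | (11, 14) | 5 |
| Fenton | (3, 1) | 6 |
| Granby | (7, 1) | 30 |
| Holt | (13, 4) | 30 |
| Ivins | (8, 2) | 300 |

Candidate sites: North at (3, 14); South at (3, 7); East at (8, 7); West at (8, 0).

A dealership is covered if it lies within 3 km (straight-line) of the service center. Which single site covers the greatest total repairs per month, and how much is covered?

Coverage radius r = 3 km; a point is covered iff (Δx)²+(Δy)² ≤ 3² = 9.
  North (3, 14): covers {none} → 0
  South (3, 7): covers {none} → 0
  East (8, 7): covers {none} → 0
  West (8, 0): covers {Granby, Ivins} → 330
Maximum coverage at West: 330 repairs per month.

West, covering 330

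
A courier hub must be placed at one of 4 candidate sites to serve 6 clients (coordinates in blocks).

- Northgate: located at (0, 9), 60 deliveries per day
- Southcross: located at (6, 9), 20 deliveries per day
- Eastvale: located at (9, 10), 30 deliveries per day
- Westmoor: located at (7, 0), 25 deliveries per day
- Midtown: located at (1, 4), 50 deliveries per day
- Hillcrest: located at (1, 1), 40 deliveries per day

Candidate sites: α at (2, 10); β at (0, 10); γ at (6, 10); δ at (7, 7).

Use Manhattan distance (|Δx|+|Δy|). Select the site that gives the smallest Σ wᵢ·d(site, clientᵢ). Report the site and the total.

Total weighted distance at each candidate:
  α (2, 10): total = 1615
  β (0, 10): total = 1645
  γ (6, 10): total = 1915
  δ (7, 7): total = 1855
Minimum is at α with total 1615 blocks.

α, total 1615 blocks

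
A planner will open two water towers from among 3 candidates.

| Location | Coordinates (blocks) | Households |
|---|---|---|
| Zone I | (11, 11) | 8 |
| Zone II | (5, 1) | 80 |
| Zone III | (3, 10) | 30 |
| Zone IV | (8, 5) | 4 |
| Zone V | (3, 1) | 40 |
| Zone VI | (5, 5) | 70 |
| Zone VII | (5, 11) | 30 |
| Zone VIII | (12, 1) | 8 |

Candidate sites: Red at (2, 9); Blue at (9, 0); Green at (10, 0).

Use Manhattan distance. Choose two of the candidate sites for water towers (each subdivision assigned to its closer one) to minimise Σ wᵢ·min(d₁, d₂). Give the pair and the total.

Evaluate every pair (each demand assigned to the nearer of the two):
  {Red, Blue}: total = 1524
  {Red, Green}: total = 1640
  {Blue, Green}: total = 2384
Best pair: {Red, Blue} with total 1524.

{Red, Blue}, total 1524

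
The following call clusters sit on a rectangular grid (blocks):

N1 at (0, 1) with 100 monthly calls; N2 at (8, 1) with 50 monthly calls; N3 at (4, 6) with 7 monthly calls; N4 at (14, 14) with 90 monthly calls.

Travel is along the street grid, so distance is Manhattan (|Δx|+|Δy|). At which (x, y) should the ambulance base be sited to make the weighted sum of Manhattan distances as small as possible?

Manhattan distance separates: Σwᵢ(|x−xᵢ|+|y−yᵢ|) = Σwᵢ|x−xᵢ| + Σwᵢ|y−yᵢ|, so x and y are optimised independently as 1-D weighted medians.
Total weight W = 247; half = 123.5.
x-coordinate, sorted with cumulative weight:
  x=0 (N1, w=100) cum 100
  x=4 (N3, w=7) cum 107
  x=8 (N2, w=50) cum 157  ← median
  x=14 (N4, w=90) cum 247
⇒ x* = 8
y-coordinate, sorted with cumulative weight:
  y=1 (N1, w=100) cum 100
  y=1 (N2, w=50) cum 150  ← median
  y=6 (N3, w=7) cum 157
  y=14 (N4, w=90) cum 247
⇒ y* = 1

(8, 1)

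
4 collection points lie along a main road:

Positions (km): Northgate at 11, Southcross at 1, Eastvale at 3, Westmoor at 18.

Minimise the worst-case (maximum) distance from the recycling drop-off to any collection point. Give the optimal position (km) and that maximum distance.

The 1-center on a line is the midpoint of the two extreme points: leftmost at 1, rightmost at 18.
Optimal location = (1 + 18)/2 = 9.5; maximum distance = (18 − 1)/2 = 8.5.

location 9.5, max distance 8.5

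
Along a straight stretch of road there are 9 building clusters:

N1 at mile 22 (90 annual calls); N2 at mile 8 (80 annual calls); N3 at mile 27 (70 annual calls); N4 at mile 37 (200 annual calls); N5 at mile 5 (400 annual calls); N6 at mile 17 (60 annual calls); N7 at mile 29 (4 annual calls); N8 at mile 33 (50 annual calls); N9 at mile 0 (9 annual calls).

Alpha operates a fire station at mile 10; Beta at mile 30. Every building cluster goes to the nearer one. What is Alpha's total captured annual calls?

549

The indifferent point is the midpoint (10+30)/2 = 20; building clusters left of it (closer to Alpha at 10) go to Alpha, those right go to Beta.
  N9 at 0 (w=9) → Alpha
  N5 at 5 (w=400) → Alpha
  N2 at 8 (w=80) → Alpha
  N6 at 17 (w=60) → Alpha
  N1 at 22 (w=90) → Beta
  N3 at 27 (w=70) → Beta
  N7 at 29 (w=4) → Beta
  N8 at 33 (w=50) → Beta
  N4 at 37 (w=200) → Beta
Alpha captures 549; Beta captures 414.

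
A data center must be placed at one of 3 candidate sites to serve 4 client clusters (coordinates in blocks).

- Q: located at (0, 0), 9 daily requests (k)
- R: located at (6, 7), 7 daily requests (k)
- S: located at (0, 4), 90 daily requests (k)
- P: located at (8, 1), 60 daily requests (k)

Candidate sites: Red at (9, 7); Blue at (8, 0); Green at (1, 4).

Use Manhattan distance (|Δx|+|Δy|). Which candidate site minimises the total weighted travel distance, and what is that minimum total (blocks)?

Total weighted distance at each candidate:
  Red (9, 7): total = 1665
  Blue (8, 0): total = 1275
  Green (1, 4): total = 791
Minimum is at Green with total 791 blocks.

Green, total 791 blocks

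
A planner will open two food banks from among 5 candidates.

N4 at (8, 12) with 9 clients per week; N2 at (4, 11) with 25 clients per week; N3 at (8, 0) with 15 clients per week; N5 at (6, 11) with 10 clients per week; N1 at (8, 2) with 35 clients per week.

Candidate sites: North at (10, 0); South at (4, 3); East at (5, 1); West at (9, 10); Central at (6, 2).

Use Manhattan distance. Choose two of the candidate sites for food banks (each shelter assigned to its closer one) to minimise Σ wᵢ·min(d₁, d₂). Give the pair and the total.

{West, Central}, total 347

Evaluate every pair (each demand assigned to the nearer of the two):
  {West, Central}: total = 347
  {North, West}: total = 387
  {East, West}: total = 417
  {South, West}: total = 497
  {South, Central}: total = 528
  {North, Central}: total = 573
  {North, South}: total = 587
  {East, Central}: total = 603
  {South, East}: total = 617
  {North, East}: total = 681
Best pair: {West, Central} with total 347.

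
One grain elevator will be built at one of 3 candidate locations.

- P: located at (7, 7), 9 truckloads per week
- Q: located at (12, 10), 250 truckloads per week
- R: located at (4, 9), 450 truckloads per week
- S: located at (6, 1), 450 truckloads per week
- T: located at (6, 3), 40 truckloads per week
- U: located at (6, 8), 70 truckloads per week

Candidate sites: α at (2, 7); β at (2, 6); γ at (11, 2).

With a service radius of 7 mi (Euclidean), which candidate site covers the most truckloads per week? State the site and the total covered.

β, covering 1019

Coverage radius r = 7 mi; a point is covered iff (Δx)²+(Δy)² ≤ 7² = 49.
  α (2, 7): covers {P, R, T, U} → 569
  β (2, 6): covers {P, R, S, T, U} → 1019
  γ (11, 2): covers {P, S, T} → 499
Maximum coverage at β: 1019 truckloads per week.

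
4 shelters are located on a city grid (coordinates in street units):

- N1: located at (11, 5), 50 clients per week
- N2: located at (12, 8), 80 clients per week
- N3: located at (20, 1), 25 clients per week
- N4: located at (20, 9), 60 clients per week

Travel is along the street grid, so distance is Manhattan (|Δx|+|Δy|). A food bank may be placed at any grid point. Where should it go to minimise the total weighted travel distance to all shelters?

Manhattan distance separates: Σwᵢ(|x−xᵢ|+|y−yᵢ|) = Σwᵢ|x−xᵢ| + Σwᵢ|y−yᵢ|, so x and y are optimised independently as 1-D weighted medians.
Total weight W = 215; half = 107.5.
x-coordinate, sorted with cumulative weight:
  x=11 (N1, w=50) cum 50
  x=12 (N2, w=80) cum 130  ← median
  x=20 (N3, w=25) cum 155
  x=20 (N4, w=60) cum 215
⇒ x* = 12
y-coordinate, sorted with cumulative weight:
  y=1 (N3, w=25) cum 25
  y=5 (N1, w=50) cum 75
  y=8 (N2, w=80) cum 155  ← median
  y=9 (N4, w=60) cum 215
⇒ y* = 8

(12, 8)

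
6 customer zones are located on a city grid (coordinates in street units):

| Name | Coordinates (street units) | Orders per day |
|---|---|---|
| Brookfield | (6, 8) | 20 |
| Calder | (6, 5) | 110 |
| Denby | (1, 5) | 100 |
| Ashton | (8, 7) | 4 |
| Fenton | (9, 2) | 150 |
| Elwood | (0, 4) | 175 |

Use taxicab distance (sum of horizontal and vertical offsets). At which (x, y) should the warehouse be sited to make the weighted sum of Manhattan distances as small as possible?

Manhattan distance separates: Σwᵢ(|x−xᵢ|+|y−yᵢ|) = Σwᵢ|x−xᵢ| + Σwᵢ|y−yᵢ|, so x and y are optimised independently as 1-D weighted medians.
Total weight W = 559; half = 279.5.
x-coordinate, sorted with cumulative weight:
  x=0 (Elwood, w=175) cum 175
  x=1 (Denby, w=100) cum 275
  x=6 (Brookfield, w=20) cum 295  ← median
  x=6 (Calder, w=110) cum 405
  x=8 (Ashton, w=4) cum 409
  x=9 (Fenton, w=150) cum 559
⇒ x* = 6
y-coordinate, sorted with cumulative weight:
  y=2 (Fenton, w=150) cum 150
  y=4 (Elwood, w=175) cum 325  ← median
  y=5 (Calder, w=110) cum 435
  y=5 (Denby, w=100) cum 535
  y=7 (Ashton, w=4) cum 539
  y=8 (Brookfield, w=20) cum 559
⇒ y* = 4

(6, 4)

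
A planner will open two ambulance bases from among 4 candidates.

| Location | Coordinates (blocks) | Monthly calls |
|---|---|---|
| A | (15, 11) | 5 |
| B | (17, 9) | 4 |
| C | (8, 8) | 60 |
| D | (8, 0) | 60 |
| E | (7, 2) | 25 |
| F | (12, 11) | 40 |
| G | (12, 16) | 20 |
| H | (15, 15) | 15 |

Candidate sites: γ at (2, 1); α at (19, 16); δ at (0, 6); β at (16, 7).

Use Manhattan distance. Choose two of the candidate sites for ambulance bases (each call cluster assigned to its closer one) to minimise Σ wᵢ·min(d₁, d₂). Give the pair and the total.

Evaluate every pair (each demand assigned to the nearer of the two):
  {γ, β}: total = 1862
  {γ, α}: total = 2126
  {α, β}: total = 2362
  {δ, β}: total = 2407
  {α, δ}: total = 2491
  {γ, δ}: total = 2830
Best pair: {γ, β} with total 1862.

{γ, β}, total 1862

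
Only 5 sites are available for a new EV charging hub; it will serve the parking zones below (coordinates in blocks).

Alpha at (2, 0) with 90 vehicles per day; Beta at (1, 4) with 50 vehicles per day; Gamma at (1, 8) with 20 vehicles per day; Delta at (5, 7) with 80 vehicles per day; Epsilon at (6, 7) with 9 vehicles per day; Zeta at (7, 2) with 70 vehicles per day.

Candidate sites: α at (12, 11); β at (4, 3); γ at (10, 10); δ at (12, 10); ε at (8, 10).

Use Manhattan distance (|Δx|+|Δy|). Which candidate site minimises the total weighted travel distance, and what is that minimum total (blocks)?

Total weighted distance at each candidate:
  α (12, 11): total = 5020
  β (4, 3): total = 1544
  γ (10, 10): total = 4063
  δ (12, 10): total = 4701
  ε (8, 10): total = 3425
Minimum is at β with total 1544 blocks.

β, total 1544 blocks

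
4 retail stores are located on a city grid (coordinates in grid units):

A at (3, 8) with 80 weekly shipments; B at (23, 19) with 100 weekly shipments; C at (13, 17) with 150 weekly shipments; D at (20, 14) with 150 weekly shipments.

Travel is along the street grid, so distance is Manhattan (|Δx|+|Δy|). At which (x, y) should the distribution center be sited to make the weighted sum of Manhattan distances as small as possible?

Manhattan distance separates: Σwᵢ(|x−xᵢ|+|y−yᵢ|) = Σwᵢ|x−xᵢ| + Σwᵢ|y−yᵢ|, so x and y are optimised independently as 1-D weighted medians.
Total weight W = 480; half = 240.
x-coordinate, sorted with cumulative weight:
  x=3 (A, w=80) cum 80
  x=13 (C, w=150) cum 230
  x=20 (D, w=150) cum 380  ← median
  x=23 (B, w=100) cum 480
⇒ x* = 20
y-coordinate, sorted with cumulative weight:
  y=8 (A, w=80) cum 80
  y=14 (D, w=150) cum 230
  y=17 (C, w=150) cum 380  ← median
  y=19 (B, w=100) cum 480
⇒ y* = 17

(20, 17)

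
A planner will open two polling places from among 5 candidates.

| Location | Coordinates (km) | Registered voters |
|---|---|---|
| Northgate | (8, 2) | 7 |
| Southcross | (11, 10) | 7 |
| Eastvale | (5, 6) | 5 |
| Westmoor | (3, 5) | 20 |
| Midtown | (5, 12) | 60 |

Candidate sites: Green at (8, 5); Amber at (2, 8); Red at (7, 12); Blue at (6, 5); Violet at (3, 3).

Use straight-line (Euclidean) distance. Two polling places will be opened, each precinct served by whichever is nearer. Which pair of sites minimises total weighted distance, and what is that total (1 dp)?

Evaluate every pair (each demand assigned to the nearer of the two):
  {Red, Blue}: total = 243.6
  {Red, Violet}: total = 245.0
  {Green, Red}: total = 288.1
  {Amber, Red}: total = 292.0
  {Green, Amber}: total = 440.9
  {Amber, Blue}: total = 441.8
  {Amber, Violet}: total = 458.3
  {Blue, Violet}: total = 546.1
  {Green, Blue}: total = 553.2
  {Green, Violet}: total = 574.6
Best pair: {Red, Blue} with total 243.6.

{Red, Blue}, total 243.6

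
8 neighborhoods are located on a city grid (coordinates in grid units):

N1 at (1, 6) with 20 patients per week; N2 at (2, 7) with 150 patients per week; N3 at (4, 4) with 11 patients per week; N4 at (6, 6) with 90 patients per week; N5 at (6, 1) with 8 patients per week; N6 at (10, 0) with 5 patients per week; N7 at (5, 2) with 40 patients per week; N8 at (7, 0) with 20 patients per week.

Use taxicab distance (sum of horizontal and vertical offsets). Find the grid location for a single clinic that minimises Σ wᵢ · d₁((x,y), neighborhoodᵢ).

(4, 6)

Manhattan distance separates: Σwᵢ(|x−xᵢ|+|y−yᵢ|) = Σwᵢ|x−xᵢ| + Σwᵢ|y−yᵢ|, so x and y are optimised independently as 1-D weighted medians.
Total weight W = 344; half = 172.
x-coordinate, sorted with cumulative weight:
  x=1 (N1, w=20) cum 20
  x=2 (N2, w=150) cum 170
  x=4 (N3, w=11) cum 181  ← median
  x=5 (N7, w=40) cum 221
  x=6 (N4, w=90) cum 311
  x=6 (N5, w=8) cum 319
  x=7 (N8, w=20) cum 339
  x=10 (N6, w=5) cum 344
⇒ x* = 4
y-coordinate, sorted with cumulative weight:
  y=0 (N6, w=5) cum 5
  y=0 (N8, w=20) cum 25
  y=1 (N5, w=8) cum 33
  y=2 (N7, w=40) cum 73
  y=4 (N3, w=11) cum 84
  y=6 (N1, w=20) cum 104
  y=6 (N4, w=90) cum 194  ← median
  y=7 (N2, w=150) cum 344
⇒ y* = 6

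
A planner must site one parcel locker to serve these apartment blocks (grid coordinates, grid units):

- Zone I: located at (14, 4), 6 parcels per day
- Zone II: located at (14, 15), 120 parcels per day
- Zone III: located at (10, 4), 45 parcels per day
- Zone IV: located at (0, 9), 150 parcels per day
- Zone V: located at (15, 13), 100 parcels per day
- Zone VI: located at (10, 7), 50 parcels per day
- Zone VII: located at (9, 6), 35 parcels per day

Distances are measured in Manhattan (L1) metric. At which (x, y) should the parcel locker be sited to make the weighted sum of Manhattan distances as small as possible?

(10, 9)

Manhattan distance separates: Σwᵢ(|x−xᵢ|+|y−yᵢ|) = Σwᵢ|x−xᵢ| + Σwᵢ|y−yᵢ|, so x and y are optimised independently as 1-D weighted medians.
Total weight W = 506; half = 253.
x-coordinate, sorted with cumulative weight:
  x=0 (Zone IV, w=150) cum 150
  x=9 (Zone VII, w=35) cum 185
  x=10 (Zone III, w=45) cum 230
  x=10 (Zone VI, w=50) cum 280  ← median
  x=14 (Zone I, w=6) cum 286
  x=14 (Zone II, w=120) cum 406
  x=15 (Zone V, w=100) cum 506
⇒ x* = 10
y-coordinate, sorted with cumulative weight:
  y=4 (Zone I, w=6) cum 6
  y=4 (Zone III, w=45) cum 51
  y=6 (Zone VII, w=35) cum 86
  y=7 (Zone VI, w=50) cum 136
  y=9 (Zone IV, w=150) cum 286  ← median
  y=13 (Zone V, w=100) cum 386
  y=15 (Zone II, w=120) cum 506
⇒ y* = 9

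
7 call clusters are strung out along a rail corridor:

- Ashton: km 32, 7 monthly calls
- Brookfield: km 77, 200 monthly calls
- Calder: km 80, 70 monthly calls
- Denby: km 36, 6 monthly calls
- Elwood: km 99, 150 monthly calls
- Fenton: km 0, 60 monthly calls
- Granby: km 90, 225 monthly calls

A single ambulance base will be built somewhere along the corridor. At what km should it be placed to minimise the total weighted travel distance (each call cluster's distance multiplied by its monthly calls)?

x = 90

For a sum of weighted absolute distances on a line, the optimum is the weighted median (not the mean). Total weight W = 718; half-weight = 359.
Sort by position and accumulate weight:
  km 0 (Fenton, w=60) → cum 60
  km 32 (Ashton, w=7) → cum 67
  km 36 (Denby, w=6) → cum 73
  km 77 (Brookfield, w=200) → cum 273
  km 80 (Calder, w=70) → cum 343
  km 90 (Granby, w=225) → cum 568  ≥ 359 → median here
  km 99 (Elwood, w=150) → cum 718
Optimal location: km 90.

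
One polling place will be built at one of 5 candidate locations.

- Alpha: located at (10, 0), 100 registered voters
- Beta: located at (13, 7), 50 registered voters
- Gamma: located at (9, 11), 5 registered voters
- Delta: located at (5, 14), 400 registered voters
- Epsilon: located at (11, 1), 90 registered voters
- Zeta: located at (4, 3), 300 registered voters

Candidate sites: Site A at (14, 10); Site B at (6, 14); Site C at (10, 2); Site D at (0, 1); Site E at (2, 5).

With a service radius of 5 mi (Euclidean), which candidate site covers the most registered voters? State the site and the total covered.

Coverage radius r = 5 mi; a point is covered iff (Δx)²+(Δy)² ≤ 5² = 25.
  Site A (14, 10): covers {Beta} → 50
  Site B (6, 14): covers {Gamma, Delta} → 405
  Site C (10, 2): covers {Alpha, Epsilon} → 190
  Site D (0, 1): covers {Zeta} → 300
  Site E (2, 5): covers {Zeta} → 300
Maximum coverage at Site B: 405 registered voters.

Site B, covering 405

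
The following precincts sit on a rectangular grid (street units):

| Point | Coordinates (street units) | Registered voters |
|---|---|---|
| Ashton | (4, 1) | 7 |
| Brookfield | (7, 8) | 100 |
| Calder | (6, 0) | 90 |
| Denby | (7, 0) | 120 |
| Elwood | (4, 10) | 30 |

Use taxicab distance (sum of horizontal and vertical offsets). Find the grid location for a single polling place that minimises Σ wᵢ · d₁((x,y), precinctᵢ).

(7, 0)

Manhattan distance separates: Σwᵢ(|x−xᵢ|+|y−yᵢ|) = Σwᵢ|x−xᵢ| + Σwᵢ|y−yᵢ|, so x and y are optimised independently as 1-D weighted medians.
Total weight W = 347; half = 173.5.
x-coordinate, sorted with cumulative weight:
  x=4 (Ashton, w=7) cum 7
  x=4 (Elwood, w=30) cum 37
  x=6 (Calder, w=90) cum 127
  x=7 (Brookfield, w=100) cum 227  ← median
  x=7 (Denby, w=120) cum 347
⇒ x* = 7
y-coordinate, sorted with cumulative weight:
  y=0 (Calder, w=90) cum 90
  y=0 (Denby, w=120) cum 210  ← median
  y=1 (Ashton, w=7) cum 217
  y=8 (Brookfield, w=100) cum 317
  y=10 (Elwood, w=30) cum 347
⇒ y* = 0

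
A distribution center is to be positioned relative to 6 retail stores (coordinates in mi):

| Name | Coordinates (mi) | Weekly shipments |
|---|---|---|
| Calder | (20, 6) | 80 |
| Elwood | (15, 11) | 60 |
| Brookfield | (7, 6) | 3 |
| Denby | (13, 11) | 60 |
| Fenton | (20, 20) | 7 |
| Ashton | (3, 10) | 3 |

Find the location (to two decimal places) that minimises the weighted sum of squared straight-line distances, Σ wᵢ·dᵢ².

(16.20, 9.33)

The minimiser of Σwᵢ‖p−pᵢ‖² is the weighted centroid p* = (Σwᵢpᵢ)/(Σwᵢ).
Σwᵢ = 213.
Σwᵢxᵢ = 80·20 + 60·15 + 3·7 + 60·13 + 7·20 + 3·3 = 3450.
Σwᵢyᵢ = 80·6 + 60·11 + 3·6 + 60·11 + 7·20 + 3·10 = 1988.
x* = 3450/213 = 16.20, y* = 1988/213 = 9.33.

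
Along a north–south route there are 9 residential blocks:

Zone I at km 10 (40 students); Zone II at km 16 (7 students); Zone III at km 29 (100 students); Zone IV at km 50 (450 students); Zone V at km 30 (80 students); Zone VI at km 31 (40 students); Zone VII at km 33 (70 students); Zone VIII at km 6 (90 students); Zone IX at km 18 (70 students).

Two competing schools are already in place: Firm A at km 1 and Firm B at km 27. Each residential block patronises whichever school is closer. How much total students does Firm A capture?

The indifferent point is the midpoint (1+27)/2 = 14; residential blocks left of it (closer to Firm A at 1) go to Firm A, those right go to Firm B.
  Zone VIII at 6 (w=90) → Firm A
  Zone I at 10 (w=40) → Firm A
  Zone II at 16 (w=7) → Firm B
  Zone IX at 18 (w=70) → Firm B
  Zone III at 29 (w=100) → Firm B
  Zone V at 30 (w=80) → Firm B
  Zone VI at 31 (w=40) → Firm B
  Zone VII at 33 (w=70) → Firm B
  Zone IV at 50 (w=450) → Firm B
Firm A captures 130; Firm B captures 817.

130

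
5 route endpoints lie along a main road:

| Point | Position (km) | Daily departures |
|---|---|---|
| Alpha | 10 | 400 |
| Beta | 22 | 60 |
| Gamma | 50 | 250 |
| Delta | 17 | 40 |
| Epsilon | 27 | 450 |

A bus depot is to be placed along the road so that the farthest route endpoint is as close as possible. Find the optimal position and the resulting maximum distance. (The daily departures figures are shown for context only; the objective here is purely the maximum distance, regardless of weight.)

location 30, max distance 20

The 1-center on a line is the midpoint of the two extreme points: leftmost at 10, rightmost at 50.
Optimal location = (10 + 50)/2 = 30; maximum distance = (50 − 10)/2 = 20.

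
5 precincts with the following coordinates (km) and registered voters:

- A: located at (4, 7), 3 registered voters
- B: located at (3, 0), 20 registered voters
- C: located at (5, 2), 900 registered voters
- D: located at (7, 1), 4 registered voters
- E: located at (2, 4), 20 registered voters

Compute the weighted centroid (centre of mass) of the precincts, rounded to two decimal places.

(4.90, 2.01)

The minimiser of Σwᵢ‖p−pᵢ‖² is the weighted centroid p* = (Σwᵢpᵢ)/(Σwᵢ).
Σwᵢ = 947.
Σwᵢxᵢ = 3·4 + 20·3 + 900·5 + 4·7 + 20·2 = 4640.
Σwᵢyᵢ = 3·7 + 20·0 + 900·2 + 4·1 + 20·4 = 1905.
x* = 4640/947 = 4.90, y* = 1905/947 = 2.01.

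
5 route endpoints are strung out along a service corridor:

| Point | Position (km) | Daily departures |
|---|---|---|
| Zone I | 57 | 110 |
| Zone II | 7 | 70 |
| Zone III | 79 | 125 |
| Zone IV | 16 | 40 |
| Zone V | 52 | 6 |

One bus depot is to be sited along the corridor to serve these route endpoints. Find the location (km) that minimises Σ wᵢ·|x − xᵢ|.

x = 57

For a sum of weighted absolute distances on a line, the optimum is the weighted median (not the mean). Total weight W = 351; half-weight = 175.5.
Sort by position and accumulate weight:
  km 7 (Zone II, w=70) → cum 70
  km 16 (Zone IV, w=40) → cum 110
  km 52 (Zone V, w=6) → cum 116
  km 57 (Zone I, w=110) → cum 226  ≥ 175.5 → median here
  km 79 (Zone III, w=125) → cum 351
Optimal location: km 57.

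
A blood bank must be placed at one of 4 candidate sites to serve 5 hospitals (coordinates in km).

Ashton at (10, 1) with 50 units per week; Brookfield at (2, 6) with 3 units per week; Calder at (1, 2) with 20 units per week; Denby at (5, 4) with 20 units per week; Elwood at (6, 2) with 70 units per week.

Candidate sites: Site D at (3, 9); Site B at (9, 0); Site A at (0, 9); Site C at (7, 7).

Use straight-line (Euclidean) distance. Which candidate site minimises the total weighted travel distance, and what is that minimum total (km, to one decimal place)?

Site B, total 628.8 km

Total weighted distance at each candidate:
  Site D (3, 9): total = 1327.4
  Site B (9, 0): total = 628.8
  Site A (0, 9): total = 1579.3
  Site C (7, 7): total = 936.0
Minimum is at Site B with total 628.8 km.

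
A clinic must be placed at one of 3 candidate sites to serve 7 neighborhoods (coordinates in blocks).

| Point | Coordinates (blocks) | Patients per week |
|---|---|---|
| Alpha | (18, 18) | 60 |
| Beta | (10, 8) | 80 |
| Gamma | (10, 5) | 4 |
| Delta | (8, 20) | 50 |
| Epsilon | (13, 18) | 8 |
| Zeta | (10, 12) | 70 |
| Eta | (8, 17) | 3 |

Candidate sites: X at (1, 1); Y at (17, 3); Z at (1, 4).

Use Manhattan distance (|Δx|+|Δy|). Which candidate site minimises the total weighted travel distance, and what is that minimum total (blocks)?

Total weighted distance at each candidate:
  X (1, 1): total = 6373
  Y (17, 3): total = 4597
  Z (1, 4): total = 5548
Minimum is at Y with total 4597 blocks.

Y, total 4597 blocks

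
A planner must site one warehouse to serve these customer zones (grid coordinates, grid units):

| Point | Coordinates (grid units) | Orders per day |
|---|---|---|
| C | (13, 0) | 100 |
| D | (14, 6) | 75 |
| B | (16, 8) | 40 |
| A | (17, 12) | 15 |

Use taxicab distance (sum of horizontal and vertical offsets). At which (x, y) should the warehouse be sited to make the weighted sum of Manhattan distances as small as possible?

(14, 6)

Manhattan distance separates: Σwᵢ(|x−xᵢ|+|y−yᵢ|) = Σwᵢ|x−xᵢ| + Σwᵢ|y−yᵢ|, so x and y are optimised independently as 1-D weighted medians.
Total weight W = 230; half = 115.
x-coordinate, sorted with cumulative weight:
  x=13 (C, w=100) cum 100
  x=14 (D, w=75) cum 175  ← median
  x=16 (B, w=40) cum 215
  x=17 (A, w=15) cum 230
⇒ x* = 14
y-coordinate, sorted with cumulative weight:
  y=0 (C, w=100) cum 100
  y=6 (D, w=75) cum 175  ← median
  y=8 (B, w=40) cum 215
  y=12 (A, w=15) cum 230
⇒ y* = 6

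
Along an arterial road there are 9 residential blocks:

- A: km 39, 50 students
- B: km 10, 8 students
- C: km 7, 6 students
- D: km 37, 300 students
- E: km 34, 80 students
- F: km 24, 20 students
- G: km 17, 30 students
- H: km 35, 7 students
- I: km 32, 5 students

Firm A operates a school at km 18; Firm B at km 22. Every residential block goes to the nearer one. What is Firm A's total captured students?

44

The indifferent point is the midpoint (18+22)/2 = 20; residential blocks left of it (closer to Firm A at 18) go to Firm A, those right go to Firm B.
  C at 7 (w=6) → Firm A
  B at 10 (w=8) → Firm A
  G at 17 (w=30) → Firm A
  F at 24 (w=20) → Firm B
  I at 32 (w=5) → Firm B
  E at 34 (w=80) → Firm B
  H at 35 (w=7) → Firm B
  D at 37 (w=300) → Firm B
  A at 39 (w=50) → Firm B
Firm A captures 44; Firm B captures 462.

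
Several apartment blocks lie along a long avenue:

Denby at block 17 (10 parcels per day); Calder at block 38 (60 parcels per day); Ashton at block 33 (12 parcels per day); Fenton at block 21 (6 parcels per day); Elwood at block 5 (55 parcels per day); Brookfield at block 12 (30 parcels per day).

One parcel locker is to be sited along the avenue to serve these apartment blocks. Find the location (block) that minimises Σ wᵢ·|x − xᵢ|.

x = 17

For a sum of weighted absolute distances on a line, the optimum is the weighted median (not the mean). Total weight W = 173; half-weight = 86.5.
Sort by position and accumulate weight:
  block 5 (Elwood, w=55) → cum 55
  block 12 (Brookfield, w=30) → cum 85
  block 17 (Denby, w=10) → cum 95  ≥ 86.5 → median here
  block 21 (Fenton, w=6) → cum 101
  block 33 (Ashton, w=12) → cum 113
  block 38 (Calder, w=60) → cum 173
Optimal location: block 17.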